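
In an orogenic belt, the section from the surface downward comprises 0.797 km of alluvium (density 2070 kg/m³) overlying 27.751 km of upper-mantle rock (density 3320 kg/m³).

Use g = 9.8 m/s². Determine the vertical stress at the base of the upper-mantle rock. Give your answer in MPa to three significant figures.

919 MPa

alluvium: 2070 kg/m³ × 9.8 m/s² × 797 m = 1.617×10^7 Pa = 16.17 MPa
upper-mantle rock: 3320 kg/m³ × 9.8 m/s² × 27751 m = 9.029×10^8 Pa = 902.9 MPa
Total = 16.17 + 902.9 = 919.07 MPa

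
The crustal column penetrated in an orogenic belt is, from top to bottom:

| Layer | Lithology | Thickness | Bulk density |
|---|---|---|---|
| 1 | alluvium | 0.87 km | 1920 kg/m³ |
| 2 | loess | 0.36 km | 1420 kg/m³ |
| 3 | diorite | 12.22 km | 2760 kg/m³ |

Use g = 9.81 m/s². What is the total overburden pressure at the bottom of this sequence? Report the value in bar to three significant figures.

alluvium: 1920 kg/m³ × 9.81 m/s² × 870 m = 1.639×10^7 Pa = 163.9 bar
loess: 1420 kg/m³ × 9.81 m/s² × 360 m = 5.015×10^6 Pa = 50.15 bar
diorite: 2760 kg/m³ × 9.81 m/s² × 12220 m = 3.309×10^8 Pa = 3309 bar
Total = 163.9 + 50.15 + 3309 = 3522.7 bar

3520 bar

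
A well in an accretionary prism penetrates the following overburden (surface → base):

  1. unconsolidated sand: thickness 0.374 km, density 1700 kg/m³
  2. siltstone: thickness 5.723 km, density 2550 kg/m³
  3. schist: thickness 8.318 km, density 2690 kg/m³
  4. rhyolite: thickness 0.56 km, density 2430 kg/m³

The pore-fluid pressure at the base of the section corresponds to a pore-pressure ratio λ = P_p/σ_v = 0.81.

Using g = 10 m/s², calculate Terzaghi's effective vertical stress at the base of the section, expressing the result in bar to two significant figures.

740 bar

Overburden (lithostatic) stress σ_v:
unconsolidated sand: 1700 kg/m³ × 10 m/s² × 374 m = 6.358×10^6 Pa = 6.358 MPa
siltstone: 2550 kg/m³ × 10 m/s² × 5723 m = 1.459×10^8 Pa = 145.9 MPa
schist: 2690 kg/m³ × 10 m/s² × 8318 m = 2.238×10^8 Pa = 223.8 MPa
rhyolite: 2430 kg/m³ × 10 m/s² × 560 m = 1.361×10^7 Pa = 13.61 MPa
Total = 6.358 + 145.9 + 223.8 + 13.61 = 389.66 MPa
Pore pressure P_p = λ·σ_v = 0.81 × 389.7 MPa = 315.6 MPa
Effective stress σ' = σ_v − P_p = 389.7 − 315.6 = 74.035 MPa = 740.35 bar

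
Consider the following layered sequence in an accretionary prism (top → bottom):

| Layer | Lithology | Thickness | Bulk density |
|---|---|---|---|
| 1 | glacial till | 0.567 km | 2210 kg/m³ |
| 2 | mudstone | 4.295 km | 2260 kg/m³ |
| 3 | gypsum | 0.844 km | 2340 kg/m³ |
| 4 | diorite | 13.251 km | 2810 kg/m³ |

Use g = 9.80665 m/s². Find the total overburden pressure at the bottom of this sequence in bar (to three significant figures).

4920 bar

glacial till: 2210 kg/m³ × 9.80665 m/s² × 567 m = 1.229×10^7 Pa = 122.9 bar
mudstone: 2260 kg/m³ × 9.80665 m/s² × 4295 m = 9.519×10^7 Pa = 951.9 bar
gypsum: 2340 kg/m³ × 9.80665 m/s² × 844 m = 1.937×10^7 Pa = 193.7 bar
diorite: 2810 kg/m³ × 9.80665 m/s² × 13251 m = 3.652×10^8 Pa = 3652 bar
Total = 122.9 + 951.9 + 193.7 + 3652 = 4920.0 bar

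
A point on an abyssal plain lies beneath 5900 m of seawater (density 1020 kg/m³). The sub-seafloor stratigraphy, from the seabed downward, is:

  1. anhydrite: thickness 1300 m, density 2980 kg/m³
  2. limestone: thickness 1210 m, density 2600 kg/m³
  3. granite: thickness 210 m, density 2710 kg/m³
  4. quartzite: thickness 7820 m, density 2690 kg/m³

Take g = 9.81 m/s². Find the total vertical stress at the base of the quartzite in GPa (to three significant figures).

seawater: 1020 kg/m³ × 9.81 m/s² × 5900 m = 5.904×10^7 Pa = 0.05904 GPa
anhydrite: 2980 kg/m³ × 9.81 m/s² × 1300 m = 3.800×10^7 Pa = 0.03800 GPa
limestone: 2600 kg/m³ × 9.81 m/s² × 1210 m = 3.086×10^7 Pa = 0.03086 GPa
granite: 2710 kg/m³ × 9.81 m/s² × 210 m = 5.583×10^6 Pa = 5.583×10^-3 GPa
quartzite: 2690 kg/m³ × 9.81 m/s² × 7820 m = 2.064×10^8 Pa = 0.2064 GPa
Total = 0.05904 + 0.03800 + 0.03086 + 5.583×10^-3 + 0.2064 = 0.33985 GPa

0.340 GPa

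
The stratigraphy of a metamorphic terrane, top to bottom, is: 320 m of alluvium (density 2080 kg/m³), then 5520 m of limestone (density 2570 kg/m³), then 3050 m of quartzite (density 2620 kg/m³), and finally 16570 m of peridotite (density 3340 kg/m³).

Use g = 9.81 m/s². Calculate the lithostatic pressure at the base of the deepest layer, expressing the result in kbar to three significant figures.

7.67 kbar

alluvium: 2080 kg/m³ × 9.81 m/s² × 320 m = 6.530×10^6 Pa = 0.06530 kbar
limestone: 2570 kg/m³ × 9.81 m/s² × 5520 m = 1.392×10^8 Pa = 1.392 kbar
quartzite: 2620 kg/m³ × 9.81 m/s² × 3050 m = 7.839×10^7 Pa = 0.7839 kbar
peridotite: 3340 kg/m³ × 9.81 m/s² × 16570 m = 5.429×10^8 Pa = 5.429 kbar
Total = 0.06530 + 1.392 + 0.7839 + 5.429 = 7.6701 kbar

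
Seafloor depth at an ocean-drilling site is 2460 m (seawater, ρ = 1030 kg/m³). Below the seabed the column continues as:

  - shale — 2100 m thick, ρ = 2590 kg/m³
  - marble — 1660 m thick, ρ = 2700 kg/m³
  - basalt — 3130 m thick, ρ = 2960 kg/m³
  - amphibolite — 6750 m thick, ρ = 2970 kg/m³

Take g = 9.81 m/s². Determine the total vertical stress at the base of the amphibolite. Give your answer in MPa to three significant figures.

seawater: 1030 kg/m³ × 9.81 m/s² × 2460 m = 2.486×10^7 Pa = 24.86 MPa
shale: 2590 kg/m³ × 9.81 m/s² × 2100 m = 5.336×10^7 Pa = 53.36 MPa
marble: 2700 kg/m³ × 9.81 m/s² × 1660 m = 4.397×10^7 Pa = 43.97 MPa
basalt: 2960 kg/m³ × 9.81 m/s² × 3130 m = 9.089×10^7 Pa = 90.89 MPa
amphibolite: 2970 kg/m³ × 9.81 m/s² × 6750 m = 1.967×10^8 Pa = 196.7 MPa
Total = 24.86 + 53.36 + 43.97 + 90.89 + 196.7 = 409.74 MPa

410 MPa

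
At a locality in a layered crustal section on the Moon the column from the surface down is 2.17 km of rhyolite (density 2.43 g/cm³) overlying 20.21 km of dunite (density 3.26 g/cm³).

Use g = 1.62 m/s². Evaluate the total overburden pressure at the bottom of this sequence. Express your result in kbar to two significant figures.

1.2 kbar

rhyolite: 2430 kg/m³ × 1.62 m/s² × 2170 m = 8.542×10^6 Pa = 0.08542 kbar
dunite: 3260 kg/m³ × 1.62 m/s² × 20210 m = 1.067×10^8 Pa = 1.067 kbar
Total = 0.08542 + 1.067 = 1.1528 kbar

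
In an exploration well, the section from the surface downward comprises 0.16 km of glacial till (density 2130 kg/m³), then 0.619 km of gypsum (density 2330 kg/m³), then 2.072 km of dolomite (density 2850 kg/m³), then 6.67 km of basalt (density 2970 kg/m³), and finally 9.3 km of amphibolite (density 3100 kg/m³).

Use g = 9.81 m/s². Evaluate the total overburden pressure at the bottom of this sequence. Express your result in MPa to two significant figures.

glacial till: 2130 kg/m³ × 9.81 m/s² × 160 m = 3.343×10^6 Pa = 3.343 MPa
gypsum: 2330 kg/m³ × 9.81 m/s² × 619 m = 1.415×10^7 Pa = 14.15 MPa
dolomite: 2850 kg/m³ × 9.81 m/s² × 2072 m = 5.793×10^7 Pa = 57.93 MPa
basalt: 2970 kg/m³ × 9.81 m/s² × 6670 m = 1.943×10^8 Pa = 194.3 MPa
amphibolite: 3100 kg/m³ × 9.81 m/s² × 9300 m = 2.828×10^8 Pa = 282.8 MPa
Total = 3.343 + 14.15 + 57.93 + 194.3 + 282.8 = 552.58 MPa

550 MPa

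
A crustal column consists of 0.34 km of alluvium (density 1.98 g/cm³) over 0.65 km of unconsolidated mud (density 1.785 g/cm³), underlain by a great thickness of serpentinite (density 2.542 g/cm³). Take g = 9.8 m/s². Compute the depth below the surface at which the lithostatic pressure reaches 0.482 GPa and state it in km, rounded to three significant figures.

Pressure at base of upper layers: 1980×9.8×340 + 1785×9.8×650 = 1.797×10^7 Pa = 0.01797 GPa
Remaining pressure to be supplied by serpentinite: 4.820×10^8 − 1.797×10^7 = 4.640×10^8 Pa
Additional depth in serpentinite = 4.640×10^8 Pa / (2542 kg/m³ × 9.8 m/s²) = 18627 m
Total depth = 990 m + 18627 m = 19617 m
= 19.617 km

19.6 km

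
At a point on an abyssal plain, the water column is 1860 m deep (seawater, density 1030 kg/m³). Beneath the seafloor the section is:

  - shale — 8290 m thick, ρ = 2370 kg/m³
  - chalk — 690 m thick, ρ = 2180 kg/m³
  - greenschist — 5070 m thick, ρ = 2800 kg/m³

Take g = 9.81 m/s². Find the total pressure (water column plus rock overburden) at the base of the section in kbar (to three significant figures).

3.66 kbar

seawater: 1030 kg/m³ × 9.81 m/s² × 1860 m = 1.879×10^7 Pa = 0.1879 kbar
shale: 2370 kg/m³ × 9.81 m/s² × 8290 m = 1.927×10^8 Pa = 1.927 kbar
chalk: 2180 kg/m³ × 9.81 m/s² × 690 m = 1.476×10^7 Pa = 0.1476 kbar
greenschist: 2800 kg/m³ × 9.81 m/s² × 5070 m = 1.393×10^8 Pa = 1.393 kbar
Total = 0.1879 + 1.927 + 0.1476 + 1.393 = 3.6555 kbar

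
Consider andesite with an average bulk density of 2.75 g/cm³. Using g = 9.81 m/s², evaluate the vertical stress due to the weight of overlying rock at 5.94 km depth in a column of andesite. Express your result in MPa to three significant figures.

160 MPa

andesite: 2750 kg/m³ × 9.81 m/s² × 5940 m = 1.602×10^8 Pa = 160.2 MPa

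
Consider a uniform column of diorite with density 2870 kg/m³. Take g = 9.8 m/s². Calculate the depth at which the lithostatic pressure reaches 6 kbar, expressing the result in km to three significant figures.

h = P/(ρg) = 6 kbar / (2870 kg/m³ × 9.8 m/s²) = 6.000×10^8 Pa / 28126 Pa/m = 21333 m
= 21.333 km

21.3 km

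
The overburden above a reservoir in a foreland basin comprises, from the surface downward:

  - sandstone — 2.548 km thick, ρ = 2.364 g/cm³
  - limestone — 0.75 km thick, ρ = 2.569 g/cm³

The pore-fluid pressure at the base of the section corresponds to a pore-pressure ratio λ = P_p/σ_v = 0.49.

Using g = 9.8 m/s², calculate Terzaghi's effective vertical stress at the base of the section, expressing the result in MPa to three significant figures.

Overburden (lithostatic) stress σ_v:
sandstone: 2364 kg/m³ × 9.8 m/s² × 2548 m = 5.903×10^7 Pa = 59.03 MPa
limestone: 2569 kg/m³ × 9.8 m/s² × 750 m = 1.888×10^7 Pa = 18.88 MPa
Total = 59.03 + 18.88 = 77.912 MPa
Pore pressure P_p = λ·σ_v = 0.49 × 77.91 MPa = 38.18 MPa
Effective stress σ' = σ_v − P_p = 77.91 − 38.18 = 39.735 MPa

39.7 MPa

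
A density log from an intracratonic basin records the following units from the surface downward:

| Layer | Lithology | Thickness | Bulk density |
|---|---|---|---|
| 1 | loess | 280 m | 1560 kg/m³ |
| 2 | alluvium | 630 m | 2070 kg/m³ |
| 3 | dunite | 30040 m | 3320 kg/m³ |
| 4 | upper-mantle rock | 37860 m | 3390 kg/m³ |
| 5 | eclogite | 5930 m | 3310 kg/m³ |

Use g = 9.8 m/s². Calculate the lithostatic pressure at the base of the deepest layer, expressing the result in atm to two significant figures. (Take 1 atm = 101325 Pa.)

24000 atm

loess: 1560 kg/m³ × 9.8 m/s² × 280 m = 4.281×10^6 Pa = 42.25 atm
alluvium: 2070 kg/m³ × 9.8 m/s² × 630 m = 1.278×10^7 Pa = 126.1 atm
dunite: 3320 kg/m³ × 9.8 m/s² × 30040 m = 9.774×10^8 Pa = 9646 atm
upper-mantle rock: 3390 kg/m³ × 9.8 m/s² × 37860 m = 1.258×10^9 Pa = 12413 atm
eclogite: 3310 kg/m³ × 9.8 m/s² × 5930 m = 1.924×10^8 Pa = 1898 atm
Total = 42.25 + 126.1 + 9646 + 12413 + 1898 = 24126 atm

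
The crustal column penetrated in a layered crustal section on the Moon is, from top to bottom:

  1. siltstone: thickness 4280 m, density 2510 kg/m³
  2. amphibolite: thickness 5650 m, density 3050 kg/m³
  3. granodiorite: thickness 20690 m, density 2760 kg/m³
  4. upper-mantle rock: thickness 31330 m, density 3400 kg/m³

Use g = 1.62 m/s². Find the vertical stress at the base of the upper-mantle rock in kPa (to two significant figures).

310000 kPa

siltstone: 2510 kg/m³ × 1.62 m/s² × 4280 m = 1.740×10^7 Pa = 17403 kPa
amphibolite: 3050 kg/m³ × 1.62 m/s² × 5650 m = 2.792×10^7 Pa = 27917 kPa
granodiorite: 2760 kg/m³ × 1.62 m/s² × 20690 m = 9.251×10^7 Pa = 92509 kPa
upper-mantle rock: 3400 kg/m³ × 1.62 m/s² × 31330 m = 1.726×10^8 Pa = 1.726×10^5 kPa
Total = 17403 + 27917 + 92509 + 1.726×10^5 = 3.1039×10^5 kPa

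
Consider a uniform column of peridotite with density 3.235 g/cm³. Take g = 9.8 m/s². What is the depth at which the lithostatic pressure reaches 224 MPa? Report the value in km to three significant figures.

h = P/(ρg) = 224 MPa / (3235 kg/m³ × 9.8 m/s²) = 2.240×10^8 Pa / 31703 Pa/m = 7065.6 m
= 7.0656 km

7.07 km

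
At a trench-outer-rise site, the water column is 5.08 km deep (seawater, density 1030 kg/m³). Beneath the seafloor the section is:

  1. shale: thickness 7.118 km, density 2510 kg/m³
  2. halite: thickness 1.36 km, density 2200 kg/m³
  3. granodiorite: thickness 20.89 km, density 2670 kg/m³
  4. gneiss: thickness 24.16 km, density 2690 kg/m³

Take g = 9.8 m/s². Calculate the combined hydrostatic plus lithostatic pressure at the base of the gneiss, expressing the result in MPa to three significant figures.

1440 MPa

seawater: 1030 kg/m³ × 9.8 m/s² × 5080 m = 5.128×10^7 Pa = 51.28 MPa
shale: 2510 kg/m³ × 9.8 m/s² × 7118 m = 1.751×10^8 Pa = 175.1 MPa
halite: 2200 kg/m³ × 9.8 m/s² × 1360 m = 2.932×10^7 Pa = 29.32 MPa
granodiorite: 2670 kg/m³ × 9.8 m/s² × 20890 m = 5.466×10^8 Pa = 546.6 MPa
gneiss: 2690 kg/m³ × 9.8 m/s² × 24160 m = 6.369×10^8 Pa = 636.9 MPa
Total = 51.28 + 175.1 + 29.32 + 546.6 + 636.9 = 1439.2 MPa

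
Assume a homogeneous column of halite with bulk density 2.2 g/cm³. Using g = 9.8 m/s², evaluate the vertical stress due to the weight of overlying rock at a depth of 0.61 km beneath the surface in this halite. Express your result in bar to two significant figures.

halite: 2200 kg/m³ × 9.8 m/s² × 610 m = 1.315×10^7 Pa = 131.5 bar

130 bar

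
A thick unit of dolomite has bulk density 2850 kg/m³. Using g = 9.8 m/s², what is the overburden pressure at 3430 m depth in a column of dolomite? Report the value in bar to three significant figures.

dolomite: 2850 kg/m³ × 9.8 m/s² × 3430 m = 9.580×10^7 Pa = 958.0 bar

958 bar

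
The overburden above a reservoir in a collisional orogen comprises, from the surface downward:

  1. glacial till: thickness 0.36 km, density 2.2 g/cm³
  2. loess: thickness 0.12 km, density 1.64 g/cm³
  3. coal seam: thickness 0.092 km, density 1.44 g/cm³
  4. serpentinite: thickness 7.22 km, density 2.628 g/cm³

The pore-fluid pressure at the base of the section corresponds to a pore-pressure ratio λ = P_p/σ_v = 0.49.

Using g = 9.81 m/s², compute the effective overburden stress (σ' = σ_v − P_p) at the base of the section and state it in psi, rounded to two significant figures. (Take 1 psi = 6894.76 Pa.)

15000 psi

Overburden (lithostatic) stress σ_v:
glacial till: 2200 kg/m³ × 9.81 m/s² × 360 m = 7.770×10^6 Pa = 7.770 MPa
loess: 1640 kg/m³ × 9.81 m/s² × 120 m = 1.931×10^6 Pa = 1.931 MPa
coal seam: 1440 kg/m³ × 9.81 m/s² × 92 m = 1.300×10^6 Pa = 1.300 MPa
serpentinite: 2628 kg/m³ × 9.81 m/s² × 7220 m = 1.861×10^8 Pa = 186.1 MPa
Total = 7.770 + 1.931 + 1.300 + 186.1 = 197.14 MPa
Pore pressure P_p = λ·σ_v = 0.49 × 197.1 MPa = 96.60 MPa
Effective stress σ' = σ_v − P_p = 197.1 − 96.60 = 100.54 MPa = 14582 psi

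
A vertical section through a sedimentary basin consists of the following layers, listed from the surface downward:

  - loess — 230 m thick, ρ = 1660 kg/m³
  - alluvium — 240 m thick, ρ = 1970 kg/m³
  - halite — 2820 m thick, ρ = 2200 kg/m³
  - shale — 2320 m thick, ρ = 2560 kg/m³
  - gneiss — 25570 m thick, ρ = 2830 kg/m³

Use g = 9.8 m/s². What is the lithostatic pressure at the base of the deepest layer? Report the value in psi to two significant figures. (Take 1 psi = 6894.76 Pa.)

120000 psi

loess: 1660 kg/m³ × 9.8 m/s² × 230 m = 3.742×10^6 Pa = 542.7 psi
alluvium: 1970 kg/m³ × 9.8 m/s² × 240 m = 4.633×10^6 Pa = 672.0 psi
halite: 2200 kg/m³ × 9.8 m/s² × 2820 m = 6.080×10^7 Pa = 8818 psi
shale: 2560 kg/m³ × 9.8 m/s² × 2320 m = 5.820×10^7 Pa = 8442 psi
gneiss: 2830 kg/m³ × 9.8 m/s² × 25570 m = 7.092×10^8 Pa = 1.029×10^5 psi
Total = 542.7 + 672.0 + 8818 + 8442 + 1.029×10^5 = 1.2133×10^5 psi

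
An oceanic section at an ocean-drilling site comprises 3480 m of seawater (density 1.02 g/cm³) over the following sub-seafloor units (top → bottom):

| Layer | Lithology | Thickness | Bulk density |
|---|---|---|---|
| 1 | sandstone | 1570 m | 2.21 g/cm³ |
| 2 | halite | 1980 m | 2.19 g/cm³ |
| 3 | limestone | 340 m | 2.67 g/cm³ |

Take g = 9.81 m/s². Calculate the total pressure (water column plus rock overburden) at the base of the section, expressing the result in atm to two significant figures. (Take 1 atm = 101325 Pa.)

seawater: 1020 kg/m³ × 9.81 m/s² × 3480 m = 3.482×10^7 Pa = 343.7 atm
sandstone: 2210 kg/m³ × 9.81 m/s² × 1570 m = 3.404×10^7 Pa = 335.9 atm
halite: 2190 kg/m³ × 9.81 m/s² × 1980 m = 4.254×10^7 Pa = 419.8 atm
limestone: 2670 kg/m³ × 9.81 m/s² × 340 m = 8.906×10^6 Pa = 87.89 atm
Total = 343.7 + 335.9 + 419.8 + 87.89 = 1187.3 atm

1200 atm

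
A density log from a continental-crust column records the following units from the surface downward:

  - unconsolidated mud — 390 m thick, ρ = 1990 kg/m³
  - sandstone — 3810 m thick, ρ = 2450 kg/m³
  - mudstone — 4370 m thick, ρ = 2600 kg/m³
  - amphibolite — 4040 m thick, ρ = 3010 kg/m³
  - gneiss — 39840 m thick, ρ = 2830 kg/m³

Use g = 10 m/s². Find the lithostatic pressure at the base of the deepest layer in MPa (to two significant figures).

unconsolidated mud: 1990 kg/m³ × 10 m/s² × 390 m = 7.761×10^6 Pa = 7.761 MPa
sandstone: 2450 kg/m³ × 10 m/s² × 3810 m = 9.335×10^7 Pa = 93.34 MPa
mudstone: 2600 kg/m³ × 10 m/s² × 4370 m = 1.136×10^8 Pa = 113.6 MPa
amphibolite: 3010 kg/m³ × 10 m/s² × 4040 m = 1.216×10^8 Pa = 121.6 MPa
gneiss: 2830 kg/m³ × 10 m/s² × 39840 m = 1.127×10^9 Pa = 1127 MPa
Total = 7.761 + 93.34 + 113.6 + 121.6 + 1127 = 1463.8 MPa

1500 MPa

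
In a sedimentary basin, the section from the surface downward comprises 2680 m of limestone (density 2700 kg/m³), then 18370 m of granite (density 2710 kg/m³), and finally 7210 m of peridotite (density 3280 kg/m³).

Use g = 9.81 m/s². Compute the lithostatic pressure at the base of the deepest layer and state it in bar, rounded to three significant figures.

7910 bar

limestone: 2700 kg/m³ × 9.81 m/s² × 2680 m = 7.099×10^7 Pa = 709.9 bar
granite: 2710 kg/m³ × 9.81 m/s² × 18370 m = 4.884×10^8 Pa = 4884 bar
peridotite: 3280 kg/m³ × 9.81 m/s² × 7210 m = 2.320×10^8 Pa = 2320 bar
Total = 709.9 + 4884 + 2320 = 7913.5 bar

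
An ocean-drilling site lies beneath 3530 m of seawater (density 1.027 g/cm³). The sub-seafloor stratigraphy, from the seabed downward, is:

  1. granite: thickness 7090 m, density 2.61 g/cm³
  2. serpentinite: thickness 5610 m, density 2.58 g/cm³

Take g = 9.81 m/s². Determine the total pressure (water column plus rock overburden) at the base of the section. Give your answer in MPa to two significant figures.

360 MPa

seawater: 1027 kg/m³ × 9.81 m/s² × 3530 m = 3.556×10^7 Pa = 35.56 MPa
granite: 2610 kg/m³ × 9.81 m/s² × 7090 m = 1.815×10^8 Pa = 181.5 MPa
serpentinite: 2580 kg/m³ × 9.81 m/s² × 5610 m = 1.420×10^8 Pa = 142.0 MPa
Total = 35.56 + 181.5 + 142.0 = 359.09 MPa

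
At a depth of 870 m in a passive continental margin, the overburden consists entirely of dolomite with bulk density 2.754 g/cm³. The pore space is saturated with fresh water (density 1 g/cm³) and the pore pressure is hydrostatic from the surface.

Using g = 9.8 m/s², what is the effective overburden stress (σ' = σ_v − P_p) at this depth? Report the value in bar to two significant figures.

150 bar

Overburden (lithostatic) stress σ_v:
dolomite: 2754 kg/m³ × 9.8 m/s² × 870 m = 2.348×10^7 Pa = 23.48 MPa
Pore pressure P_p = 1000 kg/m³ × 9.8 m/s² × 870 m = 8.526×10^6 Pa = 8.526 MPa
Effective stress σ' = σ_v − P_p = 23.48 − 8.526 = 14.955 MPa = 149.55 bar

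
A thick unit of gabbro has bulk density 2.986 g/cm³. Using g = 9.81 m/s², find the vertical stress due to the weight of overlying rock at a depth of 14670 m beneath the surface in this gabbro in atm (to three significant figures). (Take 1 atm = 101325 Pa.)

gabbro: 2986 kg/m³ × 9.81 m/s² × 14670 m = 4.297×10^8 Pa = 4241 atm

4240 atm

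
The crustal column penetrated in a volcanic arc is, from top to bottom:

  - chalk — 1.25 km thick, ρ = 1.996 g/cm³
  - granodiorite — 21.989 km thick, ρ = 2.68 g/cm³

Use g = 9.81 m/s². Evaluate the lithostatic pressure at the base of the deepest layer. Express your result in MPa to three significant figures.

chalk: 1996 kg/m³ × 9.81 m/s² × 1250 m = 2.448×10^7 Pa = 24.48 MPa
granodiorite: 2680 kg/m³ × 9.81 m/s² × 21989 m = 5.781×10^8 Pa = 578.1 MPa
Total = 24.48 + 578.1 = 602.58 MPa

603 MPa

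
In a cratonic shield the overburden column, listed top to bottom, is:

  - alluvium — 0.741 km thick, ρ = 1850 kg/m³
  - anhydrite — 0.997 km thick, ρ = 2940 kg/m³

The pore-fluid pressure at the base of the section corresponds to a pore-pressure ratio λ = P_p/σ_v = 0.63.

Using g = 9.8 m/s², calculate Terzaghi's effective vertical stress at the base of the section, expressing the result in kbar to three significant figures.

Overburden (lithostatic) stress σ_v:
alluvium: 1850 kg/m³ × 9.8 m/s² × 741 m = 1.343×10^7 Pa = 13.43 MPa
anhydrite: 2940 kg/m³ × 9.8 m/s² × 997 m = 2.873×10^7 Pa = 28.73 MPa
Total = 13.43 + 28.73 = 42.160 MPa
Pore pressure P_p = λ·σ_v = 0.63 × 42.16 MPa = 26.56 MPa
Effective stress σ' = σ_v − P_p = 42.16 − 26.56 = 15.599 MPa = 0.15599 kbar

0.156 kbar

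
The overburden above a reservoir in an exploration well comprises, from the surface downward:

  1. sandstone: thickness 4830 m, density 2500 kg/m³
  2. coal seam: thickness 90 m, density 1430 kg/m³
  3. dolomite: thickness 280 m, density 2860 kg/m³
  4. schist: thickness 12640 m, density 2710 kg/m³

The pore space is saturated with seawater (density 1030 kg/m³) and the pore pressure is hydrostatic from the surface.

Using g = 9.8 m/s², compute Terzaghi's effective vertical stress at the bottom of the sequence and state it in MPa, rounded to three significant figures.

Overburden (lithostatic) stress σ_v:
sandstone: 2500 kg/m³ × 9.8 m/s² × 4830 m = 1.183×10^8 Pa = 118.3 MPa
coal seam: 1430 kg/m³ × 9.8 m/s² × 90 m = 1.261×10^6 Pa = 1.261 MPa
dolomite: 2860 kg/m³ × 9.8 m/s² × 280 m = 7.848×10^6 Pa = 7.848 MPa
schist: 2710 kg/m³ × 9.8 m/s² × 12640 m = 3.357×10^8 Pa = 335.7 MPa
Total = 118.3 + 1.261 + 7.848 + 335.7 = 463.14 MPa
Pore pressure P_p = 1030 kg/m³ × 9.8 m/s² × 17840 m = 1.801×10^8 Pa = 180.1 MPa
Effective stress σ' = σ_v − P_p = 463.1 − 180.1 = 283.06 MPa

283 MPa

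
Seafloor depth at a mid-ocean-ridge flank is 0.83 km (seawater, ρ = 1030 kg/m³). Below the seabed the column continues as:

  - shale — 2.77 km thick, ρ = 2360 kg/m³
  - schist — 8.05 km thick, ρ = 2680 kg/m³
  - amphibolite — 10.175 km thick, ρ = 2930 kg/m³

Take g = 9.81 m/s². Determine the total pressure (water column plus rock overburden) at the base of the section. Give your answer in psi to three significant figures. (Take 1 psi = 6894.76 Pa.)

83600 psi

seawater: 1030 kg/m³ × 9.81 m/s² × 830 m = 8.387×10^6 Pa = 1216 psi
shale: 2360 kg/m³ × 9.81 m/s² × 2770 m = 6.413×10^7 Pa = 9301 psi
schist: 2680 kg/m³ × 9.81 m/s² × 8050 m = 2.116×10^8 Pa = 30696 psi
amphibolite: 2930 kg/m³ × 9.81 m/s² × 10175 m = 2.925×10^8 Pa = 42418 psi
Total = 1216 + 9301 + 30696 + 42418 = 83632 psi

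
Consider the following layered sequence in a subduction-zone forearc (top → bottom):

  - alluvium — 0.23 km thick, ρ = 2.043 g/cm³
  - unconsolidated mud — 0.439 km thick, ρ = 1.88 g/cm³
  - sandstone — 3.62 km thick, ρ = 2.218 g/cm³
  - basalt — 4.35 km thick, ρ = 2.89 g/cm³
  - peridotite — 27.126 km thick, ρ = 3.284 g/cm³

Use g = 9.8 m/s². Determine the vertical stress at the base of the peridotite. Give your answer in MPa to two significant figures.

alluvium: 2043 kg/m³ × 9.8 m/s² × 230 m = 4.605×10^6 Pa = 4.605 MPa
unconsolidated mud: 1880 kg/m³ × 9.8 m/s² × 439 m = 8.088×10^6 Pa = 8.088 MPa
sandstone: 2218 kg/m³ × 9.8 m/s² × 3620 m = 7.869×10^7 Pa = 78.69 MPa
basalt: 2890 kg/m³ × 9.8 m/s² × 4350 m = 1.232×10^8 Pa = 123.2 MPa
peridotite: 3284 kg/m³ × 9.8 m/s² × 27126 m = 8.730×10^8 Pa = 873.0 MPa
Total = 4.605 + 8.088 + 78.69 + 123.2 + 873.0 = 1087.6 MPa

1100 MPa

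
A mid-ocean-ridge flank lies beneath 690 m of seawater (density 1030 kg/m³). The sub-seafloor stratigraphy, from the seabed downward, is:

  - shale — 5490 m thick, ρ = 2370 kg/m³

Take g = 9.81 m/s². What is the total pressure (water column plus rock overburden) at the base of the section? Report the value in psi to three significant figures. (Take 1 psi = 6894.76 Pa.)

19500 psi

seawater: 1030 kg/m³ × 9.81 m/s² × 690 m = 6.972×10^6 Pa = 1011 psi
shale: 2370 kg/m³ × 9.81 m/s² × 5490 m = 1.276×10^8 Pa = 18513 psi
Total = 1011 + 18513 = 19524 psi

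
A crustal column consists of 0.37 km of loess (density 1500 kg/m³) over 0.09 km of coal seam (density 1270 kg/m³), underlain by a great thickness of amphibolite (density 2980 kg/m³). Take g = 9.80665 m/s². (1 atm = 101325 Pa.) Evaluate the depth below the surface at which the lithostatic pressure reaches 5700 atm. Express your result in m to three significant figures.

20000 m

Pressure at base of upper layers: 1500×9.80665×370 + 1270×9.80665×90 = 6.564×10^6 Pa = 64.78 atm
Remaining pressure to be supplied by amphibolite: 5.776×10^8 − 6.564×10^6 = 5.710×10^8 Pa
Additional depth in amphibolite = 5.710×10^8 Pa / (2980 kg/m³ × 9.80665 m/s²) = 19538 m
Total depth = 460 m + 19538 m = 19998 m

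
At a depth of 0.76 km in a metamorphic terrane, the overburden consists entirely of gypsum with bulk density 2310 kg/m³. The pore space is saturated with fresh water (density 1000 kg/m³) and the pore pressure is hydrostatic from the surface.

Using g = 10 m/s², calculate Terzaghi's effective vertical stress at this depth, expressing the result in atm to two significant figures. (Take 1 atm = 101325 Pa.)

Overburden (lithostatic) stress σ_v:
gypsum: 2310 kg/m³ × 10 m/s² × 760 m = 1.756×10^7 Pa = 17.56 MPa
Pore pressure P_p = 1000 kg/m³ × 10 m/s² × 760 m = 7.600×10^6 Pa = 7.600 MPa
Effective stress σ' = σ_v − P_p = 17.56 − 7.600 = 9.9560 MPa = 98.258 atm

98 atm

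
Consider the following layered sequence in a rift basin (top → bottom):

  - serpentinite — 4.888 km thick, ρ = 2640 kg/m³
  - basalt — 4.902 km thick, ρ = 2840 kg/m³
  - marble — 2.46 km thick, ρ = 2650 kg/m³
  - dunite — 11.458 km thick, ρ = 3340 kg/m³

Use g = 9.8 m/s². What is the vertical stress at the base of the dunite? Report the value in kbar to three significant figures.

7.02 kbar

serpentinite: 2640 kg/m³ × 9.8 m/s² × 4888 m = 1.265×10^8 Pa = 1.265 kbar
basalt: 2840 kg/m³ × 9.8 m/s² × 4902 m = 1.364×10^8 Pa = 1.364 kbar
marble: 2650 kg/m³ × 9.8 m/s² × 2460 m = 6.389×10^7 Pa = 0.6389 kbar
dunite: 3340 kg/m³ × 9.8 m/s² × 11458 m = 3.750×10^8 Pa = 3.750 kbar
Total = 1.265 + 1.364 + 0.6389 + 3.750 = 7.0182 kbar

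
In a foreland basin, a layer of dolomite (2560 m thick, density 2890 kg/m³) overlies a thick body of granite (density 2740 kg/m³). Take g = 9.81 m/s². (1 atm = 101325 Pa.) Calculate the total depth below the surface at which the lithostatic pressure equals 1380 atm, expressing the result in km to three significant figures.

5.06 km

Pressure at base of upper layers: 2890×9.81×2560 = 7.258×10^7 Pa = 716.3 atm
Remaining pressure to be supplied by granite: 1.398×10^8 − 7.258×10^7 = 6.725×10^7 Pa
Additional depth in granite = 6.725×10^7 Pa / (2740 kg/m³ × 9.81 m/s²) = 2501.9 m
Total depth = 2560 m + 2501.9 m = 5061.9 m
= 5.0619 km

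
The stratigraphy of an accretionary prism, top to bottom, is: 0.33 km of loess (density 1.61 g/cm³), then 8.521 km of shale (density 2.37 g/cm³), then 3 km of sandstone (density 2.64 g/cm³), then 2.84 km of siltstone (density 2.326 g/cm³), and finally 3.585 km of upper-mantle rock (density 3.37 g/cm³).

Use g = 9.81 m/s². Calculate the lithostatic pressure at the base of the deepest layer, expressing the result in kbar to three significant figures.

4.64 kbar

loess: 1610 kg/m³ × 9.81 m/s² × 330 m = 5.212×10^6 Pa = 0.05212 kbar
shale: 2370 kg/m³ × 9.81 m/s² × 8521 m = 1.981×10^8 Pa = 1.981 kbar
sandstone: 2640 kg/m³ × 9.81 m/s² × 3000 m = 7.770×10^7 Pa = 0.7770 kbar
siltstone: 2326 kg/m³ × 9.81 m/s² × 2840 m = 6.480×10^7 Pa = 0.6480 kbar
upper-mantle rock: 3370 kg/m³ × 9.81 m/s² × 3585 m = 1.185×10^8 Pa = 1.185 kbar
Total = 0.05212 + 1.981 + 0.7770 + 0.6480 + 1.185 = 4.6434 kbar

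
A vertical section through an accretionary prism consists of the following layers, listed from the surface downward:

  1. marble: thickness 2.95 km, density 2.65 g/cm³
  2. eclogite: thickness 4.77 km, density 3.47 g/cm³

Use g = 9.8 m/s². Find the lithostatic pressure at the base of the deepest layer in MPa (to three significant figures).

marble: 2650 kg/m³ × 9.8 m/s² × 2950 m = 7.661×10^7 Pa = 76.61 MPa
eclogite: 3470 kg/m³ × 9.8 m/s² × 4770 m = 1.622×10^8 Pa = 162.2 MPa
Total = 76.61 + 162.2 = 238.82 MPa

239 MPa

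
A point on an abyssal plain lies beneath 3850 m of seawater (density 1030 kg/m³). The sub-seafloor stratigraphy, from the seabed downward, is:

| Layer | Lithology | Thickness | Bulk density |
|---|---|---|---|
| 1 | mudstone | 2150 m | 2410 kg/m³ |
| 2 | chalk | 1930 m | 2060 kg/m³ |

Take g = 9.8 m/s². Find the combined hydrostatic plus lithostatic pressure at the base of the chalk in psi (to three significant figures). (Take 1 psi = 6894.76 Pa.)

seawater: 1030 kg/m³ × 9.8 m/s² × 3850 m = 3.886×10^7 Pa = 5636 psi
mudstone: 2410 kg/m³ × 9.8 m/s² × 2150 m = 5.078×10^7 Pa = 7365 psi
chalk: 2060 kg/m³ × 9.8 m/s² × 1930 m = 3.896×10^7 Pa = 5651 psi
Total = 5636 + 7365 + 5651 = 18652 psi

18700 psi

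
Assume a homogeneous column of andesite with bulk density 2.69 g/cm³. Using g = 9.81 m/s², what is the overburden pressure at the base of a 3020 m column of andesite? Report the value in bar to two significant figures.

andesite: 2690 kg/m³ × 9.81 m/s² × 3020 m = 7.969×10^7 Pa = 796.9 bar

800 bar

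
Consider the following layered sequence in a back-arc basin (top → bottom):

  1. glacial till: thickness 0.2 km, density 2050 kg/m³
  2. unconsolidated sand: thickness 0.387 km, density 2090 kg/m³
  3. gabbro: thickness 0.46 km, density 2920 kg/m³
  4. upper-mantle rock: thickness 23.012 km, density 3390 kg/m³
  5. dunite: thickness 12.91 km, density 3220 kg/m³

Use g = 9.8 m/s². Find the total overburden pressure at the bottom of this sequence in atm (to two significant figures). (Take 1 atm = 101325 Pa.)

glacial till: 2050 kg/m³ × 9.8 m/s² × 200 m = 4.018×10^6 Pa = 39.65 atm
unconsolidated sand: 2090 kg/m³ × 9.8 m/s² × 387 m = 7.927×10^6 Pa = 78.23 atm
gabbro: 2920 kg/m³ × 9.8 m/s² × 460 m = 1.316×10^7 Pa = 129.9 atm
upper-mantle rock: 3390 kg/m³ × 9.8 m/s² × 23012 m = 7.645×10^8 Pa = 7545 atm
dunite: 3220 kg/m³ × 9.8 m/s² × 12910 m = 4.074×10^8 Pa = 4021 atm
Total = 39.65 + 78.23 + 129.9 + 7545 + 4021 = 11813 atm

12000 atm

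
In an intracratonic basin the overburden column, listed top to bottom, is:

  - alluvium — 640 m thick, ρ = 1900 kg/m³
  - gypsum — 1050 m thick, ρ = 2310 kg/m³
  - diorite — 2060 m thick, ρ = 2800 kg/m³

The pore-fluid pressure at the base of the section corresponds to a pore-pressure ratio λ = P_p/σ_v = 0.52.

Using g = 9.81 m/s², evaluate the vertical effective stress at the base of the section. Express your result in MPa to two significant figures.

44 MPa

Overburden (lithostatic) stress σ_v:
alluvium: 1900 kg/m³ × 9.81 m/s² × 640 m = 1.193×10^7 Pa = 11.93 MPa
gypsum: 2310 kg/m³ × 9.81 m/s² × 1050 m = 2.379×10^7 Pa = 23.79 MPa
diorite: 2800 kg/m³ × 9.81 m/s² × 2060 m = 5.658×10^7 Pa = 56.58 MPa
Total = 11.93 + 23.79 + 56.58 = 92.307 MPa
Pore pressure P_p = λ·σ_v = 0.52 × 92.31 MPa = 48.00 MPa
Effective stress σ' = σ_v − P_p = 92.31 − 48.00 = 44.307 MPa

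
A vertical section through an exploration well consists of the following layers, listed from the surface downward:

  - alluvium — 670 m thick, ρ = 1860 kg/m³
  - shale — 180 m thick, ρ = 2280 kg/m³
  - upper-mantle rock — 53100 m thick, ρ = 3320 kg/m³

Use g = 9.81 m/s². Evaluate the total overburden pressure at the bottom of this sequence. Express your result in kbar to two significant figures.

17 kbar

alluvium: 1860 kg/m³ × 9.81 m/s² × 670 m = 1.223×10^7 Pa = 0.1223 kbar
shale: 2280 kg/m³ × 9.81 m/s² × 180 m = 4.026×10^6 Pa = 0.04026 kbar
upper-mantle rock: 3320 kg/m³ × 9.81 m/s² × 53100 m = 1.729×10^9 Pa = 17.29 kbar
Total = 0.1223 + 0.04026 + 17.29 = 17.457 kbar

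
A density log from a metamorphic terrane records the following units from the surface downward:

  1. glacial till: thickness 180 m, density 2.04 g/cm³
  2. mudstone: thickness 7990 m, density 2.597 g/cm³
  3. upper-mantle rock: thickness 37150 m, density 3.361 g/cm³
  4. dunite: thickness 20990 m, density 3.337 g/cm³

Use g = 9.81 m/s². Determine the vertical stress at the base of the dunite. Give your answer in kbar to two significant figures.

21 kbar

glacial till: 2040 kg/m³ × 9.81 m/s² × 180 m = 3.602×10^6 Pa = 0.03602 kbar
mudstone: 2597 kg/m³ × 9.81 m/s² × 7990 m = 2.036×10^8 Pa = 2.036 kbar
upper-mantle rock: 3361 kg/m³ × 9.81 m/s² × 37150 m = 1.225×10^9 Pa = 12.25 kbar
dunite: 3337 kg/m³ × 9.81 m/s² × 20990 m = 6.871×10^8 Pa = 6.871 kbar
Total = 0.03602 + 2.036 + 12.25 + 6.871 = 21.192 kbar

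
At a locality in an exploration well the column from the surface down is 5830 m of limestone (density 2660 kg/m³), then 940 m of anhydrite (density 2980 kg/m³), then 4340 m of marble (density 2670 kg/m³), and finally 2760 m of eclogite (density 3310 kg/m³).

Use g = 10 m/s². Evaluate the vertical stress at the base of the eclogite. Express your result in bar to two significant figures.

limestone: 2660 kg/m³ × 10 m/s² × 5830 m = 1.551×10^8 Pa = 1551 bar
anhydrite: 2980 kg/m³ × 10 m/s² × 940 m = 2.801×10^7 Pa = 280.1 bar
marble: 2670 kg/m³ × 10 m/s² × 4340 m = 1.159×10^8 Pa = 1159 bar
eclogite: 3310 kg/m³ × 10 m/s² × 2760 m = 9.136×10^7 Pa = 913.6 bar
Total = 1551 + 280.1 + 1159 + 913.6 = 3903.2 bar

3900 bar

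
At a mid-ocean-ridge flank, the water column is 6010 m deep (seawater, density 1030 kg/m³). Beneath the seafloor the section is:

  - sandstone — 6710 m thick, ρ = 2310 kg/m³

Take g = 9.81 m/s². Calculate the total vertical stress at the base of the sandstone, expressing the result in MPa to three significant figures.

seawater: 1030 kg/m³ × 9.81 m/s² × 6010 m = 6.073×10^7 Pa = 60.73 MPa
sandstone: 2310 kg/m³ × 9.81 m/s² × 6710 m = 1.521×10^8 Pa = 152.1 MPa
Total = 60.73 + 152.1 = 212.78 MPa

213 MPa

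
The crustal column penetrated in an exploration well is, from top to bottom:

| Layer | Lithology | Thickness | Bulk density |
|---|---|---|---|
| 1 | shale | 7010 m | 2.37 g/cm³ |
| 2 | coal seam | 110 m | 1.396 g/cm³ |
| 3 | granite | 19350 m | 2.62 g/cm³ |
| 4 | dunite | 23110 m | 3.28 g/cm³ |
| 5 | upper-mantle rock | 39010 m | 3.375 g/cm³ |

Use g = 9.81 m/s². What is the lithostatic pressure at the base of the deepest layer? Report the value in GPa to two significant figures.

shale: 2370 kg/m³ × 9.81 m/s² × 7010 m = 1.630×10^8 Pa = 0.1630 GPa
coal seam: 1396 kg/m³ × 9.81 m/s² × 110 m = 1.506×10^6 Pa = 1.506×10^-3 GPa
granite: 2620 kg/m³ × 9.81 m/s² × 19350 m = 4.973×10^8 Pa = 0.4973 GPa
dunite: 3280 kg/m³ × 9.81 m/s² × 23110 m = 7.436×10^8 Pa = 0.7436 GPa
upper-mantle rock: 3375 kg/m³ × 9.81 m/s² × 39010 m = 1.292×10^9 Pa = 1.292 GPa
Total = 0.1630 + 1.506×10^-3 + 0.4973 + 0.7436 + 1.292 = 2.6970 GPa

2.7 GPa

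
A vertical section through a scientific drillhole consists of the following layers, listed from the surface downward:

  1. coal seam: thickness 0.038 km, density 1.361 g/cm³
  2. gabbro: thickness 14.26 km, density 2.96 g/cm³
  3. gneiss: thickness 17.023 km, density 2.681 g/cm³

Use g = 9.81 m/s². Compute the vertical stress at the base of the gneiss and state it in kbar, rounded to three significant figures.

coal seam: 1361 kg/m³ × 9.81 m/s² × 38 m = 5.074×10^5 Pa = 5.074×10^-3 kbar
gabbro: 2960 kg/m³ × 9.81 m/s² × 14260 m = 4.141×10^8 Pa = 4.141 kbar
gneiss: 2681 kg/m³ × 9.81 m/s² × 17023 m = 4.477×10^8 Pa = 4.477 kbar
Total = 5.074×10^-3 + 4.141 + 4.477 = 8.6230 kbar

8.62 kbar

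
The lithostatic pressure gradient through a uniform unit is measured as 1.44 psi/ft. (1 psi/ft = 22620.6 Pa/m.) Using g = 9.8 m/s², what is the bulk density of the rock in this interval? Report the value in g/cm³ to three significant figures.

3.32 g/cm³

ρ = (dP/dz)/g = 1.44 psi/ft / 9.8 m/s² = 32574 Pa/m / 9.8 m/s² = 3323.8 kg/m³
= 3.324 g/cm³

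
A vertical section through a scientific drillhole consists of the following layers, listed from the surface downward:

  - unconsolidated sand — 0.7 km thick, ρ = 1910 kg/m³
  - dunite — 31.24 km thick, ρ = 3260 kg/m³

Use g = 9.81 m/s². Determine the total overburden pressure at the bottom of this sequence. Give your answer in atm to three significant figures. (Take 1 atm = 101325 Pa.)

9990 atm

unconsolidated sand: 1910 kg/m³ × 9.81 m/s² × 700 m = 1.312×10^7 Pa = 129.4 atm
dunite: 3260 kg/m³ × 9.81 m/s² × 31240 m = 9.991×10^8 Pa = 9860 atm
Total = 129.4 + 9860 = 9989.5 atm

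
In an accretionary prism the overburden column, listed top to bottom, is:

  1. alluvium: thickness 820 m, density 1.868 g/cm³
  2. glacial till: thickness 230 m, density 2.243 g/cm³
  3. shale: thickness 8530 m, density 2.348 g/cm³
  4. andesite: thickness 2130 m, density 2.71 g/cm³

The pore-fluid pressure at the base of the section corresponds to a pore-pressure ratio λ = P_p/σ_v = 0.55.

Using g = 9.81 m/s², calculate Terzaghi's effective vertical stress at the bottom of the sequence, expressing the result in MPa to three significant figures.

Overburden (lithostatic) stress σ_v:
alluvium: 1868 kg/m³ × 9.81 m/s² × 820 m = 1.503×10^7 Pa = 15.03 MPa
glacial till: 2243 kg/m³ × 9.81 m/s² × 230 m = 5.061×10^6 Pa = 5.061 MPa
shale: 2348 kg/m³ × 9.81 m/s² × 8530 m = 1.965×10^8 Pa = 196.5 MPa
andesite: 2710 kg/m³ × 9.81 m/s² × 2130 m = 5.663×10^7 Pa = 56.63 MPa
Total = 15.03 + 5.061 + 196.5 + 56.63 = 273.19 MPa
Pore pressure P_p = λ·σ_v = 0.55 × 273.2 MPa = 150.3 MPa
Effective stress σ' = σ_v − P_p = 273.2 − 150.3 = 122.94 MPa

123 MPa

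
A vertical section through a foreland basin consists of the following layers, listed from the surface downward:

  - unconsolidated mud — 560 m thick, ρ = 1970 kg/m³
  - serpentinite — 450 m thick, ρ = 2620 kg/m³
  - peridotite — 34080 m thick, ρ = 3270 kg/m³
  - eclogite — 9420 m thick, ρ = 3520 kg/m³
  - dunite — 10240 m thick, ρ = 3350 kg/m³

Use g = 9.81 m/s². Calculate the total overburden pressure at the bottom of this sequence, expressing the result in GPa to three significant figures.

1.78 GPa

unconsolidated mud: 1970 kg/m³ × 9.81 m/s² × 560 m = 1.082×10^7 Pa = 0.01082 GPa
serpentinite: 2620 kg/m³ × 9.81 m/s² × 450 m = 1.157×10^7 Pa = 0.01157 GPa
peridotite: 3270 kg/m³ × 9.81 m/s² × 34080 m = 1.093×10^9 Pa = 1.093 GPa
eclogite: 3520 kg/m³ × 9.81 m/s² × 9420 m = 3.253×10^8 Pa = 0.3253 GPa
dunite: 3350 kg/m³ × 9.81 m/s² × 10240 m = 3.365×10^8 Pa = 0.3365 GPa
Total = 0.01082 + 0.01157 + 1.093 + 0.3253 + 0.3365 = 1.7774 GPa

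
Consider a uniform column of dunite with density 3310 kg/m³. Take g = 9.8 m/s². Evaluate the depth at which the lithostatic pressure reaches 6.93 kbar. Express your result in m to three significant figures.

21400 m

h = P/(ρg) = 6.93 kbar / (3310 kg/m³ × 9.8 m/s²) = 6.930×10^8 Pa / 32438 Pa/m = 21364 m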